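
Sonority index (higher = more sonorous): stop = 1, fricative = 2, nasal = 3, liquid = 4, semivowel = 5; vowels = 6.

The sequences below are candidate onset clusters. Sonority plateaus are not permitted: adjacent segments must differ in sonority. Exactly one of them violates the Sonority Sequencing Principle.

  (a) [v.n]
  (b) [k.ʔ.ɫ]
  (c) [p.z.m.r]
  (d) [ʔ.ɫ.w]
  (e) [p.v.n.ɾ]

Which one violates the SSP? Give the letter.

(a) 2-3 → obeys
(b) 1-1-4 → violates
(c) 1-2-3-4 → obeys
(d) 1-4-5 → obeys
(e) 1-2-3-4 → obeys

b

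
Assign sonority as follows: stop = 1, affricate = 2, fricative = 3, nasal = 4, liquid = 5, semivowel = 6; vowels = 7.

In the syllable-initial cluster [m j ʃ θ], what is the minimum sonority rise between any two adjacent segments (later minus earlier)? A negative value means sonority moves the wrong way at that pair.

/m/: nasal = 4.
/j/: semivowel = 6.
/ʃ/: fricative = 3.
/θ/: fricative = 3.
/m/→/j/: change +2.
/j/→/ʃ/: change -3.
/ʃ/→/θ/: change +0.
Minimum = -3.

-3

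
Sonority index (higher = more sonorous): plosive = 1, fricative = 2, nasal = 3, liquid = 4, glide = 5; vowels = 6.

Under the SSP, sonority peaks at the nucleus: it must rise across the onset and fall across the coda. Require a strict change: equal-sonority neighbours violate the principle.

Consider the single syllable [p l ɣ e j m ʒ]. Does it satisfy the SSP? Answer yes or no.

no

Onset: /p/ is a plosive (sonority 1), /l/ is a liquid (sonority 4), /ɣ/ is a fricative (sonority 2); then the nucleus /e/ (sonority 6).
Onset profile 1-4-2-6 — does not strictly rise throughout.
Coda: /j/ is a glide (sonority 5), /m/ is a nasal (sonority 3), /ʒ/ is a fricative (sonority 2).
Coda profile 6-5-3-2 — falls from the nucleus.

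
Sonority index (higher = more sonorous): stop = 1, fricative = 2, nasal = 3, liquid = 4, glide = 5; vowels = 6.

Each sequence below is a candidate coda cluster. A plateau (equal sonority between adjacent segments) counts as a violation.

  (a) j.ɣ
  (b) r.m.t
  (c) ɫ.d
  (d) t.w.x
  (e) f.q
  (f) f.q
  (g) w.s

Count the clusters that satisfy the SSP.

6

(a) j.ɣ: profile 5-2 — obeys.
(b) r.m.t: profile 4-3-1 — obeys.
(c) ɫ.d: profile 4-1 — obeys.
(d) t.w.x: profile 1-5-2 — violates.
(e) f.q: profile 2-1 — obeys.
(f) f.q: profile 2-1 — obeys.
(g) w.s: profile 5-2 — obeys.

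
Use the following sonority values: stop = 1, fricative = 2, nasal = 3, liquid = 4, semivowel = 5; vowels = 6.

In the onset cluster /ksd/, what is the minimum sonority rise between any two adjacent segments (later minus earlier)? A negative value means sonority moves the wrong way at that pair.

/k/: stop = 1.
/s/: fricative = 2.
/d/: stop = 1.
/k/→/s/: change +1.
/s/→/d/: change -1.
Minimum = -1.

-1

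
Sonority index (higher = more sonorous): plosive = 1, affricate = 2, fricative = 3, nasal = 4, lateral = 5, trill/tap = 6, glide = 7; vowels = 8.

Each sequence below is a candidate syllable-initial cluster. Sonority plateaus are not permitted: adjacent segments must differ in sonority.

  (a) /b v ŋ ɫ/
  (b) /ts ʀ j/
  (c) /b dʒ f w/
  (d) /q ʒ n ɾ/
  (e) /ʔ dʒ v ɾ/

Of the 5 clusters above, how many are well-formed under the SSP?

5

(a) sonority 1-3-4-5: well-formed.
(b) sonority 2-6-7: well-formed.
(c) sonority 1-2-3-7: well-formed.
(d) sonority 1-3-4-6: well-formed.
(e) sonority 1-2-3-6: well-formed.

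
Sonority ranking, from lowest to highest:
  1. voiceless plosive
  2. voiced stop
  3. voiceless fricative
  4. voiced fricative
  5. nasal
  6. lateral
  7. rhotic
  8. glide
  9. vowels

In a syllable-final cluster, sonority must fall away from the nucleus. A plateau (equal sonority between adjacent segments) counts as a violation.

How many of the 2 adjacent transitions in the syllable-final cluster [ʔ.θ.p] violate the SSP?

/ʔ/ — voiceless plosive, sonority 1.
/θ/ — voiceless fricative, sonority 3.
/p/ — voiceless plosive, sonority 1.
/ʔ/→/θ/: 1→3 (does not fall) — violation.
/θ/→/p/: 3→1 (falls) — ok.

1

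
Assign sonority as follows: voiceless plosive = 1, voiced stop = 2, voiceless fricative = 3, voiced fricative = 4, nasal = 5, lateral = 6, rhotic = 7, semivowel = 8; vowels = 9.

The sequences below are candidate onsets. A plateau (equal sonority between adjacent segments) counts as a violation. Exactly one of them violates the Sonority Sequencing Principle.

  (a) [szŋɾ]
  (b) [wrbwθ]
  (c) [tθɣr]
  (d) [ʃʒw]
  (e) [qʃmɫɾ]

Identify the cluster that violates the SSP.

(a) [szŋɾ]: profile 3-4-5-7 — obeys.
(b) [wrbwθ]: profile 8-7-2-8-3 — violates.
(c) [tθɣr]: profile 1-3-4-7 — obeys.
(d) [ʃʒw]: profile 3-4-8 — obeys.
(e) [qʃmɫɾ]: profile 1-3-5-6-7 — obeys.

b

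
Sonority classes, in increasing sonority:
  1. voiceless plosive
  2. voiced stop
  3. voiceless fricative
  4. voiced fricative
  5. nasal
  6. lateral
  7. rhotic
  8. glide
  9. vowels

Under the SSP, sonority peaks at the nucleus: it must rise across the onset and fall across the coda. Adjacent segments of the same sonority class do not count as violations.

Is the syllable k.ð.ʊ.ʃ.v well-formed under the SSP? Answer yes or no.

Onset: /k/ is a voiceless plosive (sonority 1), /ð/ is a voiced fricative (sonority 4); then the nucleus /ʊ/ (sonority 9).
Onset profile 1-4-9 — rises to the nucleus.
Coda: /ʃ/ is a voiceless fricative (sonority 3), /v/ is a voiced fricative (sonority 4).
Coda profile 9-3-4 — does not fall throughout.

no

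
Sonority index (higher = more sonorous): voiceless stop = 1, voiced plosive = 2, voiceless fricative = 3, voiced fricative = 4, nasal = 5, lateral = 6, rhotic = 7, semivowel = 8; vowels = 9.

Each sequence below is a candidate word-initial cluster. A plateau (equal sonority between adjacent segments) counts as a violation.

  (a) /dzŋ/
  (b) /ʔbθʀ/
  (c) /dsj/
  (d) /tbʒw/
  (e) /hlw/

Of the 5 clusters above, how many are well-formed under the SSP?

(a) 2-4-5 → obeys
(b) 1-2-3-7 → obeys
(c) 2-3-8 → obeys
(d) 1-2-4-8 → obeys
(e) 3-6-8 → obeys

5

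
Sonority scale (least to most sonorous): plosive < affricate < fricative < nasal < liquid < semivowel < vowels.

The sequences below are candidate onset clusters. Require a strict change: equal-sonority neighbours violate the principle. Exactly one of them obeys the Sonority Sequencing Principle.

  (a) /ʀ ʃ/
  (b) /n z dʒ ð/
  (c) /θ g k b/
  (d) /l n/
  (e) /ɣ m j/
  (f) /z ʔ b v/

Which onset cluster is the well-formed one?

(a) sonority 5-3: ill-formed.
(b) sonority 4-3-2-3: ill-formed.
(c) sonority 3-1-1-1: ill-formed.
(d) sonority 5-4: ill-formed.
(e) sonority 3-4-6: well-formed.
(f) sonority 3-1-1-3: ill-formed.

e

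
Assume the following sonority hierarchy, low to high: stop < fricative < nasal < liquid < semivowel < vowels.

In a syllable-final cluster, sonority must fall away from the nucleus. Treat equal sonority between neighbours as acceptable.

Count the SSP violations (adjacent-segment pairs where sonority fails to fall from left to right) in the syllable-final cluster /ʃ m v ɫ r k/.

/ʃ/ is a fricative (sonority 2).
/m/ is a nasal (sonority 3).
/v/ is a fricative (sonority 2).
/ɫ/ is a liquid (sonority 4).
/r/ is a liquid (sonority 4).
/k/ is a stop (sonority 1).
/ʃ/→/m/: 2→3 (does not fall) — violation.
/m/→/v/: 3→2 (falls) — ok.
/v/→/ɫ/: 2→4 (does not fall) — violation.
/ɫ/→/r/: 4→4 (plateau, allowed) — ok.
/r/→/k/: 4→1 (falls) — ok.

2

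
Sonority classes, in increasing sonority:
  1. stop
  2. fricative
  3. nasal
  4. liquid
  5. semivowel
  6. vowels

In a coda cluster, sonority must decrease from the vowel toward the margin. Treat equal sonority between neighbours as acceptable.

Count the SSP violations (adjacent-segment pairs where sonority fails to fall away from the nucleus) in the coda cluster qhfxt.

/q/: stop = 1.
/h/: fricative = 2.
/f/: fricative = 2.
/x/: fricative = 2.
/t/: stop = 1.
/q/→/h/: 1→2 (does not fall) — violation.
/h/→/f/: 2→2 (plateau, allowed) — ok.
/f/→/x/: 2→2 (plateau, allowed) — ok.
/x/→/t/: 2→1 (falls) — ok.

1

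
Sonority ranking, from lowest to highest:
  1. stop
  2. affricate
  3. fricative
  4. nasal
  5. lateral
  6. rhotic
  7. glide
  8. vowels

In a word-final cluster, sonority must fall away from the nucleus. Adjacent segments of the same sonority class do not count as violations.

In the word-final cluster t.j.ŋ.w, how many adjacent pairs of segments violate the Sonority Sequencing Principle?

/t/ — stop, sonority 1.
/j/ — glide, sonority 7.
/ŋ/ — nasal, sonority 4.
/w/ — glide, sonority 7.
/t/→/j/: 1→7 (does not fall) — violation.
/j/→/ŋ/: 7→4 (falls) — ok.
/ŋ/→/w/: 4→7 (does not fall) — violation.

2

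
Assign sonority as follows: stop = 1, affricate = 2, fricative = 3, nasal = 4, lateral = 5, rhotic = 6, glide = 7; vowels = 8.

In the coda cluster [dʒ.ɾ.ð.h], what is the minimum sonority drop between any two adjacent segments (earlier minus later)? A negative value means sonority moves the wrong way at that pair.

-4

/dʒ/ is an affricate (sonority 2).
/ɾ/ is a rhotic (sonority 6).
/ð/ is a fricative (sonority 3).
/h/ is a fricative (sonority 3).
/dʒ/→/ɾ/: change -4.
/ɾ/→/ð/: change +3.
/ð/→/h/: change +0.
Minimum = -4.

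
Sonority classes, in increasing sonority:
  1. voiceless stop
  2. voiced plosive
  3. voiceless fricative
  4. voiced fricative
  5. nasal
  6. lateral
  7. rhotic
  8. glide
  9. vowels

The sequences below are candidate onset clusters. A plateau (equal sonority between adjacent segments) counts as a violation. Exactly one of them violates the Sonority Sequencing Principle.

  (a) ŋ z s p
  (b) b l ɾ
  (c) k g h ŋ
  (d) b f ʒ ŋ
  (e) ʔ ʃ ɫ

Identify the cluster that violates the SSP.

(a) sonority 5-4-3-1: ill-formed.
(b) sonority 2-6-7: well-formed.
(c) sonority 1-2-3-5: well-formed.
(d) sonority 2-3-4-5: well-formed.
(e) sonority 1-3-6: well-formed.

a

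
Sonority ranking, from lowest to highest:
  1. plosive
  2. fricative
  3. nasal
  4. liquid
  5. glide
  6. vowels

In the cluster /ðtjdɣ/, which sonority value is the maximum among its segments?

/ð/ — fricative, sonority 2.
/t/ — plosive, sonority 1.
/j/ — glide, sonority 5.
/d/ — plosive, sonority 1.
/ɣ/ — fricative, sonority 2.
The maximum is 5.

5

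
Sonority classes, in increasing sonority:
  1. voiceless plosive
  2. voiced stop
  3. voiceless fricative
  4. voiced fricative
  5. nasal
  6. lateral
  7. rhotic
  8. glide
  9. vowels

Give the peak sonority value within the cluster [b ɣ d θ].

/b/ is a voiced stop (sonority 2).
/ɣ/ is a voiced fricative (sonority 4).
/d/ is a voiced stop (sonority 2).
/θ/ is a voiceless fricative (sonority 3).
The maximum is 4.

4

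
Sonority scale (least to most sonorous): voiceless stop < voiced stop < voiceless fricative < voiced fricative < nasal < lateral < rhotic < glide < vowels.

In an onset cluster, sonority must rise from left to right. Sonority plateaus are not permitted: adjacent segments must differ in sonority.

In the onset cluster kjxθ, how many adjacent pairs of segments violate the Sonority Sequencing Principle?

/k/: voiceless stop = 1.
/j/: glide = 8.
/x/: voiceless fricative = 3.
/θ/: voiceless fricative = 3.
/k/→/j/: 1→8 (rises) — ok.
/j/→/x/: 8→3 (does not rise) — violation.
/x/→/θ/: 3→3 (plateau) — violation.

2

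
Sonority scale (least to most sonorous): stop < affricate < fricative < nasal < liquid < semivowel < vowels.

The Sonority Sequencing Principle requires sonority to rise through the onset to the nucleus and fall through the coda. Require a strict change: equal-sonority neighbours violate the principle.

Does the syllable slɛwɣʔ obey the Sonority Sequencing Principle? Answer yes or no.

Onset: /s/ is a fricative (sonority 3), /l/ is a liquid (sonority 5); then the nucleus /ɛ/ (sonority 7).
Onset profile 3-5-7 — rises to the nucleus.
Coda: /w/ is a semivowel (sonority 6), /ɣ/ is a fricative (sonority 3), /ʔ/ is a stop (sonority 1).
Coda profile 7-6-3-1 — falls from the nucleus.

yes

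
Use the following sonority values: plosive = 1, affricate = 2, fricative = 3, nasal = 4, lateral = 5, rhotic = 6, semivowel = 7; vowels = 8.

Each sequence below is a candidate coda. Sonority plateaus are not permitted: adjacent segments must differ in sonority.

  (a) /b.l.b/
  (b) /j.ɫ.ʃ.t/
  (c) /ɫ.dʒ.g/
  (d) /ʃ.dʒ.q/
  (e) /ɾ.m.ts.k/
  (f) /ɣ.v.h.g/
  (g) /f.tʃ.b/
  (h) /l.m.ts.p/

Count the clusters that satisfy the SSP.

6

(a) sonority 1-5-1: ill-formed.
(b) sonority 7-5-3-1: well-formed.
(c) sonority 5-2-1: well-formed.
(d) sonority 3-2-1: well-formed.
(e) sonority 6-4-2-1: well-formed.
(f) sonority 3-3-3-1: ill-formed.
(g) sonority 3-2-1: well-formed.
(h) sonority 5-4-2-1: well-formed.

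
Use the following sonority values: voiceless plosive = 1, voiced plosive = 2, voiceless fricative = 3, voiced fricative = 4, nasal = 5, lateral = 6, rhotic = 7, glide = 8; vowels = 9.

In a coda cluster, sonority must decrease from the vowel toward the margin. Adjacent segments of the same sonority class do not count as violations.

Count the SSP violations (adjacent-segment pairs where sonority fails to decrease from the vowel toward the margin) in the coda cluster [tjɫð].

/t/ is a voiceless plosive (sonority 1).
/j/ is a glide (sonority 8).
/ɫ/ is a lateral (sonority 6).
/ð/ is a voiced fricative (sonority 4).
/t/→/j/: 1→8 (does not fall) — violation.
/j/→/ɫ/: 8→6 (falls) — ok.
/ɫ/→/ð/: 6→4 (falls) — ok.

1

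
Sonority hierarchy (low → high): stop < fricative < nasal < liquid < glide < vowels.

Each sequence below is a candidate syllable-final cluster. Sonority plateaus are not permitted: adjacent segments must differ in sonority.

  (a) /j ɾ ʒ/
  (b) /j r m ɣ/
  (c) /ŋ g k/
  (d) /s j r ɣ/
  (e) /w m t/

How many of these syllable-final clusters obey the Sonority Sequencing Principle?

3

(a) /j ɾ ʒ/: profile 5-4-2 — obeys.
(b) /j r m ɣ/: profile 5-4-3-2 — obeys.
(c) /ŋ g k/: profile 3-1-1 — violates.
(d) /s j r ɣ/: profile 2-5-4-2 — violates.
(e) /w m t/: profile 5-3-1 — obeys.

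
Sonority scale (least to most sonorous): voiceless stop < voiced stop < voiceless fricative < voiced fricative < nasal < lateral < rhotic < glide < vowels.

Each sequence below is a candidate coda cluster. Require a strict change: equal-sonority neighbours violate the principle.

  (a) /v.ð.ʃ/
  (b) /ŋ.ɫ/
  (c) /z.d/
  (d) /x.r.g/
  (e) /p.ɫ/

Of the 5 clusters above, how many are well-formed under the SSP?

(a) sonority 4-4-3: ill-formed.
(b) sonority 5-6: ill-formed.
(c) sonority 4-2: well-formed.
(d) sonority 3-7-2: ill-formed.
(e) sonority 1-6: ill-formed.

1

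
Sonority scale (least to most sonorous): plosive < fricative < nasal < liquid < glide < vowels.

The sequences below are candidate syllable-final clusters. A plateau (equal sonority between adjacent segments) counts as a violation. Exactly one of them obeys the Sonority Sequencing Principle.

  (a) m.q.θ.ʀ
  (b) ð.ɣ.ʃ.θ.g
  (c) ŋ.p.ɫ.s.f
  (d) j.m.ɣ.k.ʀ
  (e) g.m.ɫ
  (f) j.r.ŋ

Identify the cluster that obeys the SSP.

(a) sonority 3-1-2-4: ill-formed.
(b) sonority 2-2-2-2-1: ill-formed.
(c) sonority 3-1-4-2-2: ill-formed.
(d) sonority 5-3-2-1-4: ill-formed.
(e) sonority 1-3-4: ill-formed.
(f) sonority 5-4-3: well-formed.

f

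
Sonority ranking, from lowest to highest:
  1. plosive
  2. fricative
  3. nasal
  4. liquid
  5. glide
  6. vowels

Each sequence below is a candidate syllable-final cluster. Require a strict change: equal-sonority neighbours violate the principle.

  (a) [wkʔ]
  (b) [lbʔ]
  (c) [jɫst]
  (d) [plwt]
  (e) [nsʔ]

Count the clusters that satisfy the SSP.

(a) sonority 5-1-1: ill-formed.
(b) sonority 4-1-1: ill-formed.
(c) sonority 5-4-2-1: well-formed.
(d) sonority 1-4-5-1: ill-formed.
(e) sonority 3-2-1: well-formed.

2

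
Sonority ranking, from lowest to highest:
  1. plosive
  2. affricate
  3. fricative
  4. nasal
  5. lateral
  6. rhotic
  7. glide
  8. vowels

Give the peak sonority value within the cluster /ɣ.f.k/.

/ɣ/ — fricative, sonority 3.
/f/ — fricative, sonority 3.
/k/ — plosive, sonority 1.
The maximum is 3.

3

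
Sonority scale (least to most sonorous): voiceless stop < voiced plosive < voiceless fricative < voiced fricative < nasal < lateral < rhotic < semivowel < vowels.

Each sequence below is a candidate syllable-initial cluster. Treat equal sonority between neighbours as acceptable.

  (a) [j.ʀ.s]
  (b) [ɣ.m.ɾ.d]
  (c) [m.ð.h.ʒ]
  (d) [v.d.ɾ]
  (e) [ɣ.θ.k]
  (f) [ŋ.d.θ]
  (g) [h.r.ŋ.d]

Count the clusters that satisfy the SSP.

(a) [j.ʀ.s]: profile 8-7-3 — violates.
(b) [ɣ.m.ɾ.d]: profile 4-5-7-2 — violates.
(c) [m.ð.h.ʒ]: profile 5-4-3-4 — violates.
(d) [v.d.ɾ]: profile 4-2-7 — violates.
(e) [ɣ.θ.k]: profile 4-3-1 — violates.
(f) [ŋ.d.θ]: profile 5-2-3 — violates.
(g) [h.r.ŋ.d]: profile 3-7-5-2 — violates.

0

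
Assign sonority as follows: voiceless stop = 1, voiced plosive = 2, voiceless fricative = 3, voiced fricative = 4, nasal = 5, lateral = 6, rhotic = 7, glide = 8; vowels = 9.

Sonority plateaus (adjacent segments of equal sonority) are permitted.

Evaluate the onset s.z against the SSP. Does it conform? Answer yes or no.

yes

/s/ is a voiceless fricative (sonority 3).
/z/ is a voiced fricative (sonority 4).
The profile 3-4 strictly rises, so the onset satisfies the SSP.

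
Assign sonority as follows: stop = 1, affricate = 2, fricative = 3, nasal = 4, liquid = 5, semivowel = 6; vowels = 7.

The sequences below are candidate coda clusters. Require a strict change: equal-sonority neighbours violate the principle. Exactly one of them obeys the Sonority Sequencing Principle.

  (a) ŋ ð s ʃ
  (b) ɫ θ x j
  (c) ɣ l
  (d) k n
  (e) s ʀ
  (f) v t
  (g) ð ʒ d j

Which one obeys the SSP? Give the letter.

(a) ŋ ð s ʃ: profile 4-3-3-3 — violates.
(b) ɫ θ x j: profile 5-3-3-6 — violates.
(c) ɣ l: profile 3-5 — violates.
(d) k n: profile 1-4 — violates.
(e) s ʀ: profile 3-5 — violates.
(f) v t: profile 3-1 — obeys.
(g) ð ʒ d j: profile 3-3-1-6 — violates.

f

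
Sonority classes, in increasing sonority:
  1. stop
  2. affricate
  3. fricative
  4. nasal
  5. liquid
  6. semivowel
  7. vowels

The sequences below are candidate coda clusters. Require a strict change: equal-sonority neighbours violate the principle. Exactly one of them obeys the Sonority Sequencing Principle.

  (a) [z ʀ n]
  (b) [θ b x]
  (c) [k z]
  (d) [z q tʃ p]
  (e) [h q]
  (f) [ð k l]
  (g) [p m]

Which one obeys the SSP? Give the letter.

(a) sonority 3-5-4: ill-formed.
(b) sonority 3-1-3: ill-formed.
(c) sonority 1-3: ill-formed.
(d) sonority 3-1-2-1: ill-formed.
(e) sonority 3-1: well-formed.
(f) sonority 3-1-5: ill-formed.
(g) sonority 1-4: ill-formed.

e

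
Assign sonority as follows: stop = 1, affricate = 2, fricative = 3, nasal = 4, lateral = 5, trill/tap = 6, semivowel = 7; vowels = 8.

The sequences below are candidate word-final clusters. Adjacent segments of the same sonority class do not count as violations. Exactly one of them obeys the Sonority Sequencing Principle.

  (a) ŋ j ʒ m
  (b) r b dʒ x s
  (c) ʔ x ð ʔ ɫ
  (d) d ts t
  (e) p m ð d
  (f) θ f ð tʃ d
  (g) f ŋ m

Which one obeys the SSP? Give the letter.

(a) ŋ j ʒ m: profile 4-7-3-4 — violates.
(b) r b dʒ x s: profile 6-1-2-3-3 — violates.
(c) ʔ x ð ʔ ɫ: profile 1-3-3-1-5 — violates.
(d) d ts t: profile 1-2-1 — violates.
(e) p m ð d: profile 1-4-3-1 — violates.
(f) θ f ð tʃ d: profile 3-3-3-2-1 — obeys.
(g) f ŋ m: profile 3-4-4 — violates.

f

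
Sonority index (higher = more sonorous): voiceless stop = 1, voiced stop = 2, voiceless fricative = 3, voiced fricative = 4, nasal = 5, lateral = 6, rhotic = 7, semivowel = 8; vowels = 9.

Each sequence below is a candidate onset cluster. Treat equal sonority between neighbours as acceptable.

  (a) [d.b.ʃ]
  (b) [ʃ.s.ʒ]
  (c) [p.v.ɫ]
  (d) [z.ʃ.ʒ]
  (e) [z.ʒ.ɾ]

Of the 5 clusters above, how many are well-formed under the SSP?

4

(a) [d.b.ʃ]: profile 2-2-3 — obeys.
(b) [ʃ.s.ʒ]: profile 3-3-4 — obeys.
(c) [p.v.ɫ]: profile 1-4-6 — obeys.
(d) [z.ʃ.ʒ]: profile 4-3-4 — violates.
(e) [z.ʒ.ɾ]: profile 4-4-7 — obeys.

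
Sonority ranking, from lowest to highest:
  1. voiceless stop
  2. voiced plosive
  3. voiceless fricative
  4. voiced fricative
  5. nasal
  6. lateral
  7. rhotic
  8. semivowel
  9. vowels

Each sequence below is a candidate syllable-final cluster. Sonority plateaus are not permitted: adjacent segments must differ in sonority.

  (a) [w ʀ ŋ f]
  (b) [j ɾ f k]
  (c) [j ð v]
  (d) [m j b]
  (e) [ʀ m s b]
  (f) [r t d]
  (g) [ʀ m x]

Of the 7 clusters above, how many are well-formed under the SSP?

(a) 8-7-5-3 → obeys
(b) 8-7-3-1 → obeys
(c) 8-4-4 → violates
(d) 5-8-2 → violates
(e) 7-5-3-2 → obeys
(f) 7-1-2 → violates
(g) 7-5-3 → obeys

4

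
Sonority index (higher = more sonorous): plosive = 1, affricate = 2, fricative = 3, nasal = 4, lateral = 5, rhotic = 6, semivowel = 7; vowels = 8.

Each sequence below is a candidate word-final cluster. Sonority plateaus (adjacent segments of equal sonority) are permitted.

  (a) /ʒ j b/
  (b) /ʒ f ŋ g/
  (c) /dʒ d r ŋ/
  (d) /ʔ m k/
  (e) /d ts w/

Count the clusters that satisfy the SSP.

0

(a) /ʒ j b/: profile 3-7-1 — violates.
(b) /ʒ f ŋ g/: profile 3-3-4-1 — violates.
(c) /dʒ d r ŋ/: profile 2-1-6-4 — violates.
(d) /ʔ m k/: profile 1-4-1 — violates.
(e) /d ts w/: profile 1-2-7 — violates.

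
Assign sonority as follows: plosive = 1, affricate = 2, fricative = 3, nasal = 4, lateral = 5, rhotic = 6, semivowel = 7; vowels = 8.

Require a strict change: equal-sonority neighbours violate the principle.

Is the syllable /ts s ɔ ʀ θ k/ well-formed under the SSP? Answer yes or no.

Onset: /ts/ is an affricate (sonority 2), /s/ is a fricative (sonority 3); then the nucleus /ɔ/ (sonority 8).
Onset profile 2-3-8 — rises to the nucleus.
Coda: /ʀ/ is a rhotic (sonority 6), /θ/ is a fricative (sonority 3), /k/ is a plosive (sonority 1).
Coda profile 8-6-3-1 — falls from the nucleus.

yes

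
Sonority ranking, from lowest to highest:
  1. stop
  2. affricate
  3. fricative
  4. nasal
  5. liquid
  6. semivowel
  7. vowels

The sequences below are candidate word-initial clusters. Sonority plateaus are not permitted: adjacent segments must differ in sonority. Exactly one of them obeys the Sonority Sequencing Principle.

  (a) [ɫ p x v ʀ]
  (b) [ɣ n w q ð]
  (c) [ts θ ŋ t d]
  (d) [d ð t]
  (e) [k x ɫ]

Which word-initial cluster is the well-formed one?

(a) sonority 5-1-3-3-5: ill-formed.
(b) sonority 3-4-6-1-3: ill-formed.
(c) sonority 2-3-4-1-1: ill-formed.
(d) sonority 1-3-1: ill-formed.
(e) sonority 1-3-5: well-formed.

e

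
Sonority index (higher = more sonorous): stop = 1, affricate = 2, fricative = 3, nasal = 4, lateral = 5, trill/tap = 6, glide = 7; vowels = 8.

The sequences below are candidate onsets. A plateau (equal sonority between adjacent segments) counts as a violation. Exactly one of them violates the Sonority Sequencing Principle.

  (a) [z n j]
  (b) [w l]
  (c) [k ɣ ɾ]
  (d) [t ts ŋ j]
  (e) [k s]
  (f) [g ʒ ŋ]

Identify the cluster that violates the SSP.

(a) 3-4-7 → obeys
(b) 7-5 → violates
(c) 1-3-6 → obeys
(d) 1-2-4-7 → obeys
(e) 1-3 → obeys
(f) 1-3-4 → obeys

b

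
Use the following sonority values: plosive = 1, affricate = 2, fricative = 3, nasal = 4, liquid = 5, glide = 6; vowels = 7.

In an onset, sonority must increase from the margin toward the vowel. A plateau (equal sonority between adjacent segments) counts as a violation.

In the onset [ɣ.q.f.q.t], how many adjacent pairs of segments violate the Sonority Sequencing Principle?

/ɣ/: fricative = 3.
/q/: plosive = 1.
/f/: fricative = 3.
/q/: plosive = 1.
/t/: plosive = 1.
/ɣ/→/q/: 3→1 (does not rise) — violation.
/q/→/f/: 1→3 (rises) — ok.
/f/→/q/: 3→1 (does not rise) — violation.
/q/→/t/: 1→1 (plateau) — violation.

3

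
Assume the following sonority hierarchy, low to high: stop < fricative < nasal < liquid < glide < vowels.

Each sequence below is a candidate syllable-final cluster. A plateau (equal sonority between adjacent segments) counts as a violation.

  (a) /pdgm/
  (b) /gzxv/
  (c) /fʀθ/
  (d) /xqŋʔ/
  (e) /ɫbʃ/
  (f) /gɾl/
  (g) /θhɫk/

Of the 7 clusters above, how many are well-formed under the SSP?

0

(a) /pdgm/: profile 1-1-1-3 — violates.
(b) /gzxv/: profile 1-2-2-2 — violates.
(c) /fʀθ/: profile 2-4-2 — violates.
(d) /xqŋʔ/: profile 2-1-3-1 — violates.
(e) /ɫbʃ/: profile 4-1-2 — violates.
(f) /gɾl/: profile 1-4-4 — violates.
(g) /θhɫk/: profile 2-2-4-1 — violates.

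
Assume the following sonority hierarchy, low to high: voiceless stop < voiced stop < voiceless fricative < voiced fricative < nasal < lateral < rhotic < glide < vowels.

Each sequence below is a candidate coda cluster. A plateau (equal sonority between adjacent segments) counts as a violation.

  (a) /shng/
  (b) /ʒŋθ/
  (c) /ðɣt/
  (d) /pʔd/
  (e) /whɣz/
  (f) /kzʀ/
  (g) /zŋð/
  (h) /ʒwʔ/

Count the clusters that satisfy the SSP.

0

(a) sonority 3-3-5-2: ill-formed.
(b) sonority 4-5-3: ill-formed.
(c) sonority 4-4-1: ill-formed.
(d) sonority 1-1-2: ill-formed.
(e) sonority 8-3-4-4: ill-formed.
(f) sonority 1-4-7: ill-formed.
(g) sonority 4-5-4: ill-formed.
(h) sonority 4-8-1: ill-formed.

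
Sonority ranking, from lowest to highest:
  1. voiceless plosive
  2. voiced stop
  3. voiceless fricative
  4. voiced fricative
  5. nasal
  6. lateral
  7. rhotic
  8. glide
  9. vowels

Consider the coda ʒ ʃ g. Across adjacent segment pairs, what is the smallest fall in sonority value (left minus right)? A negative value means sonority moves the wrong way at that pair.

/ʒ/ is a voiced fricative (sonority 4).
/ʃ/ is a voiceless fricative (sonority 3).
/g/ is a voiced stop (sonority 2).
/ʒ/→/ʃ/: change +1.
/ʃ/→/g/: change +1.
Minimum = 1.

1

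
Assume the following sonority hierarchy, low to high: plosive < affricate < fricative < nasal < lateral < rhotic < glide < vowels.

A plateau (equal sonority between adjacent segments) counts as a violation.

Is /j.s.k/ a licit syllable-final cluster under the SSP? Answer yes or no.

yes

/j/: glide = 7.
/s/: fricative = 3.
/k/: plosive = 1.
The profile 7-3-1 strictly falls, so the syllable-final cluster satisfies the SSP.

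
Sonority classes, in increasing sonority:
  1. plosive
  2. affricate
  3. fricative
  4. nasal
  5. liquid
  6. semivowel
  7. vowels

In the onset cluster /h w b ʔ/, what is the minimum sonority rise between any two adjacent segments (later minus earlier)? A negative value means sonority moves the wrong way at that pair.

-5

/h/ — fricative, sonority 3.
/w/ — semivowel, sonority 6.
/b/ — plosive, sonority 1.
/ʔ/ — plosive, sonority 1.
/h/→/w/: change +3.
/w/→/b/: change -5.
/b/→/ʔ/: change +0.
Minimum = -5.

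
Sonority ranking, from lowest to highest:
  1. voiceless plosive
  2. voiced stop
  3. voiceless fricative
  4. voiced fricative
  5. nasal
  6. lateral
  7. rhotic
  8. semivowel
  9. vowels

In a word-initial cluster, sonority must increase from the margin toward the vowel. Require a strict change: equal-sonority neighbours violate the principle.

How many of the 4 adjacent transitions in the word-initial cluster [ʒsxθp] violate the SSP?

/ʒ/ — voiced fricative, sonority 4.
/s/ — voiceless fricative, sonority 3.
/x/ — voiceless fricative, sonority 3.
/θ/ — voiceless fricative, sonority 3.
/p/ — voiceless plosive, sonority 1.
/ʒ/→/s/: 4→3 (does not rise) — violation.
/s/→/x/: 3→3 (plateau) — violation.
/x/→/θ/: 3→3 (plateau) — violation.
/θ/→/p/: 3→1 (does not rise) — violation.

4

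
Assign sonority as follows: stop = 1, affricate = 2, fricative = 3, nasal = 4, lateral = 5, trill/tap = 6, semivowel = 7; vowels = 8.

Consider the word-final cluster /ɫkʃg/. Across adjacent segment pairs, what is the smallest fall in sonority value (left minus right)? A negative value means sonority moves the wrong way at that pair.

/ɫ/ is a lateral (sonority 5).
/k/ is a stop (sonority 1).
/ʃ/ is a fricative (sonority 3).
/g/ is a stop (sonority 1).
/ɫ/→/k/: change +4.
/k/→/ʃ/: change -2.
/ʃ/→/g/: change +2.
Minimum = -2.

-2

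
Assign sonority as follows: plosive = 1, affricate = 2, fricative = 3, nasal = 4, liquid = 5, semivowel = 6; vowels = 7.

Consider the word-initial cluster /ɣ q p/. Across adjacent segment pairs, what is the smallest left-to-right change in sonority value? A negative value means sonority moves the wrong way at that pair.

/ɣ/: fricative = 3.
/q/: plosive = 1.
/p/: plosive = 1.
/ɣ/→/q/: change -2.
/q/→/p/: change +0.
Minimum = -2.

-2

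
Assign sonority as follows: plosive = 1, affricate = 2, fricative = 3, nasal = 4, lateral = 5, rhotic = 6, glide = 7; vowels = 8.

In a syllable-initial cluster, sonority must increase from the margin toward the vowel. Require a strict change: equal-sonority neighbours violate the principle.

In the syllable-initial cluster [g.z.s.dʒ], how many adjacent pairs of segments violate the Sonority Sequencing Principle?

2

/g/: plosive = 1.
/z/: fricative = 3.
/s/: fricative = 3.
/dʒ/: affricate = 2.
/g/→/z/: 1→3 (rises) — ok.
/z/→/s/: 3→3 (plateau) — violation.
/s/→/dʒ/: 3→2 (does not rise) — violation.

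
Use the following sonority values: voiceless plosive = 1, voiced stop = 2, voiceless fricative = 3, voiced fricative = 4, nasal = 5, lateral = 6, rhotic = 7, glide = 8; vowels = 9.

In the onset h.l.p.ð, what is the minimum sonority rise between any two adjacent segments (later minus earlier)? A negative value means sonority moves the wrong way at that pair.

-5

/h/: voiceless fricative = 3.
/l/: lateral = 6.
/p/: voiceless plosive = 1.
/ð/: voiced fricative = 4.
/h/→/l/: change +3.
/l/→/p/: change -5.
/p/→/ð/: change +3.
Minimum = -5.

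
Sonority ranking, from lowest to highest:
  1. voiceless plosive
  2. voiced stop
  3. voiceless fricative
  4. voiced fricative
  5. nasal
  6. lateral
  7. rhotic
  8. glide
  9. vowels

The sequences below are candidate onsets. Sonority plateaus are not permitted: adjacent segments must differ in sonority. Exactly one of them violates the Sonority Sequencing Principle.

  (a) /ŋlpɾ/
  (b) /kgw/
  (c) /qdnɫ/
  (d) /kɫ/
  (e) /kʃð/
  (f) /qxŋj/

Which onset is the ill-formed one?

a

(a) 5-6-1-7 → violates
(b) 1-2-8 → obeys
(c) 1-2-5-6 → obeys
(d) 1-6 → obeys
(e) 1-3-4 → obeys
(f) 1-3-5-8 → obeys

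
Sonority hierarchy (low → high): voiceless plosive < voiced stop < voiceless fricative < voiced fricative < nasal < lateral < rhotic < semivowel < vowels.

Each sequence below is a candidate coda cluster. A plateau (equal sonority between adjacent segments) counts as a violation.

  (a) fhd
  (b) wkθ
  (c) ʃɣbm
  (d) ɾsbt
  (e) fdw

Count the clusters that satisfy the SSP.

(a) 3-3-2 → violates
(b) 8-1-3 → violates
(c) 3-4-2-5 → violates
(d) 7-3-2-1 → obeys
(e) 3-2-8 → violates

1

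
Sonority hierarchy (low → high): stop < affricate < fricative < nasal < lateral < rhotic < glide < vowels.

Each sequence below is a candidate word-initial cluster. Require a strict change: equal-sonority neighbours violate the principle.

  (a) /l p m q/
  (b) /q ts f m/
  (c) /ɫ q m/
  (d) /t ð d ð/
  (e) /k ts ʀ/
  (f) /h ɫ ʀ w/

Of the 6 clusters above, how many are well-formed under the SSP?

3

(a) sonority 5-1-4-1: ill-formed.
(b) sonority 1-2-3-4: well-formed.
(c) sonority 5-1-4: ill-formed.
(d) sonority 1-3-1-3: ill-formed.
(e) sonority 1-2-6: well-formed.
(f) sonority 3-5-6-7: well-formed.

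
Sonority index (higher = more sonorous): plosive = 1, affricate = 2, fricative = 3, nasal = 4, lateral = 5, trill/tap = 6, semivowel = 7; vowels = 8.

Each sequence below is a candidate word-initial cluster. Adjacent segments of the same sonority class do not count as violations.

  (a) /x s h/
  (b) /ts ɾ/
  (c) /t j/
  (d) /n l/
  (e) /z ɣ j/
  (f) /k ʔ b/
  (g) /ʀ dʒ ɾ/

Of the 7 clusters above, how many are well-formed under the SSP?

6

(a) /x s h/: profile 3-3-3 — obeys.
(b) /ts ɾ/: profile 2-6 — obeys.
(c) /t j/: profile 1-7 — obeys.
(d) /n l/: profile 4-5 — obeys.
(e) /z ɣ j/: profile 3-3-7 — obeys.
(f) /k ʔ b/: profile 1-1-1 — obeys.
(g) /ʀ dʒ ɾ/: profile 6-2-6 — violates.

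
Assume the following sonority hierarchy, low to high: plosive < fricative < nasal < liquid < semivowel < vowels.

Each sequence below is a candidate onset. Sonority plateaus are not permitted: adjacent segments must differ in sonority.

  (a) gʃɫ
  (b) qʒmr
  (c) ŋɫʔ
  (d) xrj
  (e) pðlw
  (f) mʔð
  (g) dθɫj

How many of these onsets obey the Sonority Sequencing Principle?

5

(a) sonority 1-2-4: well-formed.
(b) sonority 1-2-3-4: well-formed.
(c) sonority 3-4-1: ill-formed.
(d) sonority 2-4-5: well-formed.
(e) sonority 1-2-4-5: well-formed.
(f) sonority 3-1-2: ill-formed.
(g) sonority 1-2-4-5: well-formed.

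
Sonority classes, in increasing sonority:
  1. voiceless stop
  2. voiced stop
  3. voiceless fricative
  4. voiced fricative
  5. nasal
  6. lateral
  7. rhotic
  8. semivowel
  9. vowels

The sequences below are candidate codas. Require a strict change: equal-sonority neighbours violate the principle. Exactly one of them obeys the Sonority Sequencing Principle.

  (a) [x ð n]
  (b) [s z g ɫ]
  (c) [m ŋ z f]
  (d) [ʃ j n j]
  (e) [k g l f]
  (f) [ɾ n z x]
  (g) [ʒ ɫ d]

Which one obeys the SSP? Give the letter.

(a) sonority 3-4-5: ill-formed.
(b) sonority 3-4-2-6: ill-formed.
(c) sonority 5-5-4-3: ill-formed.
(d) sonority 3-8-5-8: ill-formed.
(e) sonority 1-2-6-3: ill-formed.
(f) sonority 7-5-4-3: well-formed.
(g) sonority 4-6-2: ill-formed.

f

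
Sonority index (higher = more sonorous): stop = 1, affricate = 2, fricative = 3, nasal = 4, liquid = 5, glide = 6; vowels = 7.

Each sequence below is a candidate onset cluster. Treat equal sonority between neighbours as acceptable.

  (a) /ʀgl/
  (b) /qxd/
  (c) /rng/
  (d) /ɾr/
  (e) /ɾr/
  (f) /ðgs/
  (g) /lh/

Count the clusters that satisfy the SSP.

2

(a) /ʀgl/: profile 5-1-5 — violates.
(b) /qxd/: profile 1-3-1 — violates.
(c) /rng/: profile 5-4-1 — violates.
(d) /ɾr/: profile 5-5 — obeys.
(e) /ɾr/: profile 5-5 — obeys.
(f) /ðgs/: profile 3-1-3 — violates.
(g) /lh/: profile 5-3 — violates.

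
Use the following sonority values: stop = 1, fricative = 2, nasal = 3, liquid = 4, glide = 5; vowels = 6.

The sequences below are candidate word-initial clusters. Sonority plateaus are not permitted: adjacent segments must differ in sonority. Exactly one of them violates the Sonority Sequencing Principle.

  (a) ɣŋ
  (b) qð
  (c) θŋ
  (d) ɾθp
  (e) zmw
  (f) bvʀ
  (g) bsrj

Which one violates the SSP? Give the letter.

(a) ɣŋ: profile 2-3 — obeys.
(b) qð: profile 1-2 — obeys.
(c) θŋ: profile 2-3 — obeys.
(d) ɾθp: profile 4-2-1 — violates.
(e) zmw: profile 2-3-5 — obeys.
(f) bvʀ: profile 1-2-4 — obeys.
(g) bsrj: profile 1-2-4-5 — obeys.

d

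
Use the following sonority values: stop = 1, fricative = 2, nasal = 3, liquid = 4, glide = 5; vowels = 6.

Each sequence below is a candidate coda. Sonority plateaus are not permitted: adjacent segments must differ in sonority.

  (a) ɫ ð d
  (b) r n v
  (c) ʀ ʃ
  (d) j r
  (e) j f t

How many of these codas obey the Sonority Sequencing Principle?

(a) ɫ ð d: profile 4-2-1 — obeys.
(b) r n v: profile 4-3-2 — obeys.
(c) ʀ ʃ: profile 4-2 — obeys.
(d) j r: profile 5-4 — obeys.
(e) j f t: profile 5-2-1 — obeys.

5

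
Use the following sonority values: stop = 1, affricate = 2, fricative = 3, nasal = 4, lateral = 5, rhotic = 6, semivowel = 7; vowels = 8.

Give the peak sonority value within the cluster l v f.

/l/ is a lateral (sonority 5).
/v/ is a fricative (sonority 3).
/f/ is a fricative (sonority 3).
The maximum is 5.

5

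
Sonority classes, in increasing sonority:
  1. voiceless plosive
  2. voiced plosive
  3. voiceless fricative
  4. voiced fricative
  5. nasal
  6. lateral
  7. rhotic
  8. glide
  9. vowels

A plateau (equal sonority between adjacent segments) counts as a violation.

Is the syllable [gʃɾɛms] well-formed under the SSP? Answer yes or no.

Onset: /g/ is a voiced plosive (sonority 2), /ʃ/ is a voiceless fricative (sonority 3), /ɾ/ is a rhotic (sonority 7); then the nucleus /ɛ/ (sonority 9).
Onset profile 2-3-7-9 — rises to the nucleus.
Coda: /m/ is a nasal (sonority 5), /s/ is a voiceless fricative (sonority 3).
Coda profile 9-5-3 — falls from the nucleus.

yes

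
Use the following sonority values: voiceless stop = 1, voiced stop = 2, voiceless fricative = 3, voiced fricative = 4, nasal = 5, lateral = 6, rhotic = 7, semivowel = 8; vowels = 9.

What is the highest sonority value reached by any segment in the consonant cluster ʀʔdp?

7

/ʀ/ is a rhotic (sonority 7).
/ʔ/ is a voiceless stop (sonority 1).
/d/ is a voiced stop (sonority 2).
/p/ is a voiceless stop (sonority 1).
The maximum is 7.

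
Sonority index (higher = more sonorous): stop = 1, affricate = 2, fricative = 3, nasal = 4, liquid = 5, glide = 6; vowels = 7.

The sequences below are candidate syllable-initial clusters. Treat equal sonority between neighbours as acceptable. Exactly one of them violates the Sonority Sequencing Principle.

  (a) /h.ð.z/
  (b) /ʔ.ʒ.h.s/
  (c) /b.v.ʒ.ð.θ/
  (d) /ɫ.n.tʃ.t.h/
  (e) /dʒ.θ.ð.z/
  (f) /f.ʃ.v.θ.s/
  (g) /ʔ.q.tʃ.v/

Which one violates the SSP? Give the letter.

d

(a) /h.ð.z/: profile 3-3-3 — obeys.
(b) /ʔ.ʒ.h.s/: profile 1-3-3-3 — obeys.
(c) /b.v.ʒ.ð.θ/: profile 1-3-3-3-3 — obeys.
(d) /ɫ.n.tʃ.t.h/: profile 5-4-2-1-3 — violates.
(e) /dʒ.θ.ð.z/: profile 2-3-3-3 — obeys.
(f) /f.ʃ.v.θ.s/: profile 3-3-3-3-3 — obeys.
(g) /ʔ.q.tʃ.v/: profile 1-1-2-3 — obeys.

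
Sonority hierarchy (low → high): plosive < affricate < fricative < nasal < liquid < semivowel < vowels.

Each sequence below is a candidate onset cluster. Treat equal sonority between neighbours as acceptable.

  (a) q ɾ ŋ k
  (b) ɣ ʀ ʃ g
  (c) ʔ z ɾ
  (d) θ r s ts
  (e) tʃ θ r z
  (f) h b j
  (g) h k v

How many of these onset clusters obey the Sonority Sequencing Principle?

(a) q ɾ ŋ k: profile 1-5-4-1 — violates.
(b) ɣ ʀ ʃ g: profile 3-5-3-1 — violates.
(c) ʔ z ɾ: profile 1-3-5 — obeys.
(d) θ r s ts: profile 3-5-3-2 — violates.
(e) tʃ θ r z: profile 2-3-5-3 — violates.
(f) h b j: profile 3-1-6 — violates.
(g) h k v: profile 3-1-3 — violates.

1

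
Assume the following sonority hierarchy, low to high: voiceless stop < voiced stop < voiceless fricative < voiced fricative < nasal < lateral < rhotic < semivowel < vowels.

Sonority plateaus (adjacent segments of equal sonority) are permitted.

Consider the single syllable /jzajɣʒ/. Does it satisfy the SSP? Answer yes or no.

Onset: /j/ is a semivowel (sonority 8), /z/ is a voiced fricative (sonority 4); then the nucleus /a/ (sonority 9).
Onset profile 8-4-9 — does not rise throughout.
Coda: /j/ is a semivowel (sonority 8), /ɣ/ is a voiced fricative (sonority 4), /ʒ/ is a voiced fricative (sonority 4).
Coda profile 9-8-4-4 — falls from the nucleus.

no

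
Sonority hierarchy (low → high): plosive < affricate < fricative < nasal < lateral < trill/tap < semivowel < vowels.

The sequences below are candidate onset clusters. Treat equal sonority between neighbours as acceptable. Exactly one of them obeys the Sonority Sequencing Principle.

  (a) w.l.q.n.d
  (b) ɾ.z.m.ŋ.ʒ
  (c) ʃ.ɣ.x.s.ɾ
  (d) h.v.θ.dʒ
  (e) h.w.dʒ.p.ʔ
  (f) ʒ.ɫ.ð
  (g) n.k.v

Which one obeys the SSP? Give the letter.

c

(a) sonority 7-5-1-4-1: ill-formed.
(b) sonority 6-3-4-4-3: ill-formed.
(c) sonority 3-3-3-3-6: well-formed.
(d) sonority 3-3-3-2: ill-formed.
(e) sonority 3-7-2-1-1: ill-formed.
(f) sonority 3-5-3: ill-formed.
(g) sonority 4-1-3: ill-formed.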